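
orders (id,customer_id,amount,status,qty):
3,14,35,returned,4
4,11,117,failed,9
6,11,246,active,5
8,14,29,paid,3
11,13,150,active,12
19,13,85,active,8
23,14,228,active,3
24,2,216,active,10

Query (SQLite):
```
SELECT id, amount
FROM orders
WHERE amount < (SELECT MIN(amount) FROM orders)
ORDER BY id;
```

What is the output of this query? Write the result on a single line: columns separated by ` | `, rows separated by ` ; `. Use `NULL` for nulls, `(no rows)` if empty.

(no rows)

Scalar subquery: MIN(amount) over all orders rows = 29.
Keep rows where amount < that value.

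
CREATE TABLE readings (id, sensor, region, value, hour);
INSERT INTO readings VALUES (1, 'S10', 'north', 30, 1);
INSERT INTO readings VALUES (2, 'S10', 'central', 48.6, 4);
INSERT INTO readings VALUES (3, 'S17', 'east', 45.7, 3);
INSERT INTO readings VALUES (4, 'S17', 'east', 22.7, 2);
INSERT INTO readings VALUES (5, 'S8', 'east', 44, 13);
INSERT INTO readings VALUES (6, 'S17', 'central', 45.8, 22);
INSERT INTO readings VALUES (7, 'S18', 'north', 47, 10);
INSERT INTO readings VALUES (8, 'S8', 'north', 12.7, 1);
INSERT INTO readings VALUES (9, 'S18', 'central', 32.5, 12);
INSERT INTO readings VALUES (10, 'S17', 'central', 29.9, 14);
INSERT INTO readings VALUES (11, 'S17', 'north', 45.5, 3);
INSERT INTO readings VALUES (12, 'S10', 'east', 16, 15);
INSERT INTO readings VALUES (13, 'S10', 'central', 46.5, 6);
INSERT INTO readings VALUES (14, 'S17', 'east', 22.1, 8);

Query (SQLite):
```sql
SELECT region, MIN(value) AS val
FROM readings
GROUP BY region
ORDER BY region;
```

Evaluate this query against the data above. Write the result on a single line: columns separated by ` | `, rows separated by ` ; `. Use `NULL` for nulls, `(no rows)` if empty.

central | 29.9 ; east | 16 ; north | 12.7

Partition readings by region; compute MIN(value) within each group.
  central: ids {2, 6, 9, 10, 13} → MIN(value)=29.9
  east: ids {3, 4, 5, 12, 14} → MIN(value)=16
  north: ids {1, 7, 8, 11} → MIN(value)=12.7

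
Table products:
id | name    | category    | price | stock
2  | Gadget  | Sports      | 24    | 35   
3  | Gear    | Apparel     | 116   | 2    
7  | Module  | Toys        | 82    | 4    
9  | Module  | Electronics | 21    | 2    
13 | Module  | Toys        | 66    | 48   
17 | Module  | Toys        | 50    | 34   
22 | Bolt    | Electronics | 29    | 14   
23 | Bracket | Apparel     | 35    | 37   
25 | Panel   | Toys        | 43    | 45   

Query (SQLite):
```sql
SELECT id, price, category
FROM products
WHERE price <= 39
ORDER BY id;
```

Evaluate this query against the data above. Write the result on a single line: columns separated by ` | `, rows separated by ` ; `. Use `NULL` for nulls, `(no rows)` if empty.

price <= 39: ids {2, 9, 22, 23}

2 | 24 | Sports ; 9 | 21 | Electronics ; 22 | 29 | Electronics ; 23 | 35 | Apparel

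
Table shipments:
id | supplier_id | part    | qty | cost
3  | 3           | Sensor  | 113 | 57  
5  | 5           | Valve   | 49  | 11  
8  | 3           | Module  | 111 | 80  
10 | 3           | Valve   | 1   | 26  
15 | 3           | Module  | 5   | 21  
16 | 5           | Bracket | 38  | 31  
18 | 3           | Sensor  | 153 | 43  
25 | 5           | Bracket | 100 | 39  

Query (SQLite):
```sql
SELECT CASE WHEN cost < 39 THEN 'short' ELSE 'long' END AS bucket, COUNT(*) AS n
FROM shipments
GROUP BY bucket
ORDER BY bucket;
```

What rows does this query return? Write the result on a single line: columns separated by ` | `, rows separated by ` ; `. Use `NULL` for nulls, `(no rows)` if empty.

Bucket rows by cost < 39 → 'short' else 'long'; count each bucket.

long | 4 ; short | 4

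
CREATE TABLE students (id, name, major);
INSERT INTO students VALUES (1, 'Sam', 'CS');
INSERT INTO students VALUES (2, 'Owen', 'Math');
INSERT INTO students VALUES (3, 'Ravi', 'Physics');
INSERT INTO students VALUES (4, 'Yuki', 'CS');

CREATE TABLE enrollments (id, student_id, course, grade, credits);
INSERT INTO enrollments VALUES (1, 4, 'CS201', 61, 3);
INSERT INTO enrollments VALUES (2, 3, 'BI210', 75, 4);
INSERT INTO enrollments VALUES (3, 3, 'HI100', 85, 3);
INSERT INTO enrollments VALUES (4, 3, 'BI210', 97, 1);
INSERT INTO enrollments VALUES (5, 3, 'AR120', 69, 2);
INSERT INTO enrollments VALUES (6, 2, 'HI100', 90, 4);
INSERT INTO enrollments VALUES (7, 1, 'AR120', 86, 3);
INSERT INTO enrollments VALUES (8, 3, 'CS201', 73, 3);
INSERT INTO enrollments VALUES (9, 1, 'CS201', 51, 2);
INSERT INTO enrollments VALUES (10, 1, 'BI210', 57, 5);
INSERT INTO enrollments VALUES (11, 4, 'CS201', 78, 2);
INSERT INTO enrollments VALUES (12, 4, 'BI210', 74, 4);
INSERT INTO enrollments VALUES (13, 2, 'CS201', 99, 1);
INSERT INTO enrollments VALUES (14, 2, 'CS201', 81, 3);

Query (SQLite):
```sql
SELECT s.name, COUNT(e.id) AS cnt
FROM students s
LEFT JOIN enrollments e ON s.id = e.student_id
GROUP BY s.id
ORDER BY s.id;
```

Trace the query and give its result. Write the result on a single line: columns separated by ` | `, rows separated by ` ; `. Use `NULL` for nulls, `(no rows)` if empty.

LEFT JOIN keeps every students row; unmatched ones get NULL for enrollments columns.
Group by students.id and compute COUNT(e.id). COUNT(col) of an all-NULL group is 0.
  1: ids {7, 9, 10} → COUNT(e.id)=3
  2: ids {6, 13, 14} → COUNT(e.id)=3
  3: ids {2, 3, 4, 5, 8} → COUNT(e.id)=5
  4: ids {1, 11, 12} → COUNT(e.id)=3

Sam | 3 ; Owen | 3 ; Ravi | 5 ; Yuki | 3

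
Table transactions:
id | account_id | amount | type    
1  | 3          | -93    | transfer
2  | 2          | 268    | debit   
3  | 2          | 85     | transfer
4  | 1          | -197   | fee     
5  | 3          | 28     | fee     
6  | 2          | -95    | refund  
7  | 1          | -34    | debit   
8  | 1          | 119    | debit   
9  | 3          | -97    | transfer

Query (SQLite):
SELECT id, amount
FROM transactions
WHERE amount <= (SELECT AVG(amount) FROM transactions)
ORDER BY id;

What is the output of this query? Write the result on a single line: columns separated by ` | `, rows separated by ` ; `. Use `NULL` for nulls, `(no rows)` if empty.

Scalar subquery: AVG(amount) over all transactions rows = -1.777778 (≈; comparison uses full precision).
Keep rows where amount <= that value.

1 | -93 ; 4 | -197 ; 6 | -95 ; 7 | -34 ; 9 | -97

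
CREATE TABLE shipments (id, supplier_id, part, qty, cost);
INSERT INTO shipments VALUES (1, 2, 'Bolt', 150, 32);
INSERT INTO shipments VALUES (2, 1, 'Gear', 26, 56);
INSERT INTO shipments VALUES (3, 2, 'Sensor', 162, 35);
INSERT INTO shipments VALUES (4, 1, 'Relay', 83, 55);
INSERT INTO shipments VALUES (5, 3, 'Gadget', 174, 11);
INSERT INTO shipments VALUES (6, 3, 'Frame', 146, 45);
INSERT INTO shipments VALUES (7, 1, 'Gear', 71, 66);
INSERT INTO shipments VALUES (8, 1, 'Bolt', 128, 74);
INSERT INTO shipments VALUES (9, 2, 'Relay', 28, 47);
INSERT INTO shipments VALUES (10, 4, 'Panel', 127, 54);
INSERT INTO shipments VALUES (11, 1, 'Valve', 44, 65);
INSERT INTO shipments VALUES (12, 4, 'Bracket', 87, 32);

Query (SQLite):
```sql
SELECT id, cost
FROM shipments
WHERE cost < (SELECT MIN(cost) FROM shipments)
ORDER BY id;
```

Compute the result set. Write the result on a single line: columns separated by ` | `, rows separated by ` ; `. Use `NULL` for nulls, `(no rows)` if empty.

Scalar subquery: MIN(cost) over all shipments rows = 11.
Keep rows where cost < that value.

(no rows)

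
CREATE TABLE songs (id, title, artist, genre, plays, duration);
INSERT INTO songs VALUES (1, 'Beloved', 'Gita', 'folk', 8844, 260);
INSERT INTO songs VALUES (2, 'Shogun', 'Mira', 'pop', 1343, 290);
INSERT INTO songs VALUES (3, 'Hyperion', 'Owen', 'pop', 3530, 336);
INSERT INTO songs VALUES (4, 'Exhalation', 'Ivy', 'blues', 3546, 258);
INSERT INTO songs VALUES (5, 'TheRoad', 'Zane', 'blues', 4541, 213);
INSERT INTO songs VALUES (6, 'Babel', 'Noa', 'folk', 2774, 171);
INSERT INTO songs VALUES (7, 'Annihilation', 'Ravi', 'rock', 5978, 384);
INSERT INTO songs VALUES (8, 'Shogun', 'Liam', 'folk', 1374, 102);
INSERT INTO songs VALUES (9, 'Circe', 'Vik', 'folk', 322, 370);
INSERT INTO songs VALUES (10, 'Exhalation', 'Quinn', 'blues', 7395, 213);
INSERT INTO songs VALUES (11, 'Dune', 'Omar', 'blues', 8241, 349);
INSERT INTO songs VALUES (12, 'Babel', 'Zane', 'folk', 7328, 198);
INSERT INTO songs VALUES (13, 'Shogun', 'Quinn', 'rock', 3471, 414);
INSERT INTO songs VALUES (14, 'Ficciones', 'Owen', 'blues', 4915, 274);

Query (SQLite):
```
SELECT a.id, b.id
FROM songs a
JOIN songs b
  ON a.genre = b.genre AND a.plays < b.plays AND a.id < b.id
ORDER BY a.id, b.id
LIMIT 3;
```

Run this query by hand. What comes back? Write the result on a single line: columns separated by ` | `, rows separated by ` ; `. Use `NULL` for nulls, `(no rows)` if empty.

2 | 3 ; 4 | 5 ; 4 | 10

Pairs (a,b) with same genre, a.plays < b.plays, a.id < b.id.
genre groups: blues:{4,5,10,11,14} folk:{1,6,8,9,12} pop:{2,3} rock:{7,13}
Ordered by (a.id, b.id); first 3.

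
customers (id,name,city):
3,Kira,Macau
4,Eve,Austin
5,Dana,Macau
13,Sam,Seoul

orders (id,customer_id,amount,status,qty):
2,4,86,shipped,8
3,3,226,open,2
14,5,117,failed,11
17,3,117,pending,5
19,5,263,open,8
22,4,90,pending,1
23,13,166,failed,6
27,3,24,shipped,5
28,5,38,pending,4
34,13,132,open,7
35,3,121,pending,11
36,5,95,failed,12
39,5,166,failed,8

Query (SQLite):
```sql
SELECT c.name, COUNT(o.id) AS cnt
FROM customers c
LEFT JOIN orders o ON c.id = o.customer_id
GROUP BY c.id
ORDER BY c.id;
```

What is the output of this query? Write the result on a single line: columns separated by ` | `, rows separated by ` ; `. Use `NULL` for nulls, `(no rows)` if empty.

Kira | 4 ; Eve | 2 ; Dana | 5 ; Sam | 2

LEFT JOIN keeps every customers row; unmatched ones get NULL for orders columns.
Group by customers.id and compute COUNT(o.id). COUNT(col) of an all-NULL group is 0.
  3: ids {3, 17, 27, 35} → COUNT(o.id)=4
  4: ids {2, 22} → COUNT(o.id)=2
  5: ids {14, 19, 28, 36, 39} → COUNT(o.id)=5
  13: ids {23, 34} → COUNT(o.id)=2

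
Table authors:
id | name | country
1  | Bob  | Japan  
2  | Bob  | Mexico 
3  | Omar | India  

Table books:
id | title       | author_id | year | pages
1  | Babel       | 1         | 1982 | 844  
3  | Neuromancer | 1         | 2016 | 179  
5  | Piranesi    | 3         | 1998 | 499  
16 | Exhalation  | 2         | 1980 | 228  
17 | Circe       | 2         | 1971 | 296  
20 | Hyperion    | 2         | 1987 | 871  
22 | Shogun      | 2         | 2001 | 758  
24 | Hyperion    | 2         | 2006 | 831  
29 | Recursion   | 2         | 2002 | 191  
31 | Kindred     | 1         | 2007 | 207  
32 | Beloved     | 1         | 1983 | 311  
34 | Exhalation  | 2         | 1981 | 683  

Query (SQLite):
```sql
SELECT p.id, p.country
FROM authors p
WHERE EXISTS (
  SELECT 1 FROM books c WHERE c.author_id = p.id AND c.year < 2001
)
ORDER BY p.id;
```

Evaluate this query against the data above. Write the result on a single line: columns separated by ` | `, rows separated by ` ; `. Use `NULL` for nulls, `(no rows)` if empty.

For each authors row, check whether any books with matching author_id has year < 2001.
Keep rows where that is true.

1 | Japan ; 2 | Mexico ; 3 | India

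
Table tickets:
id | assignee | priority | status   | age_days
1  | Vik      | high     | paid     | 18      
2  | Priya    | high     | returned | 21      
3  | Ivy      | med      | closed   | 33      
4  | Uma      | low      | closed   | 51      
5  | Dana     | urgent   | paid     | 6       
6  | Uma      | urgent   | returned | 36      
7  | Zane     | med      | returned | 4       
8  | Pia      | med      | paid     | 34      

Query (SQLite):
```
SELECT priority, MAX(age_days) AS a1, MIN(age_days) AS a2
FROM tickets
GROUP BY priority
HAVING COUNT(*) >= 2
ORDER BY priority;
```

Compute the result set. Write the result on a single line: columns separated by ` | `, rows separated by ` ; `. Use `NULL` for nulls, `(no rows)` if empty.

high | 21 | 18 ; med | 34 | 4 ; urgent | 36 | 6

Group tickets by priority.
Per group compute: MAX(age_days), MIN(age_days).
HAVING: drop groups with fewer than 2 rows.
  high: ids {1, 2} → MAX(age_days)=21, MIN(age_days)=18
  low: ids {4} → MAX(age_days)=51, MIN(age_days)=51
  med: ids {3, 7, 8} → MAX(age_days)=34, MIN(age_days)=4
  urgent: ids {5, 6} → MAX(age_days)=36, MIN(age_days)=6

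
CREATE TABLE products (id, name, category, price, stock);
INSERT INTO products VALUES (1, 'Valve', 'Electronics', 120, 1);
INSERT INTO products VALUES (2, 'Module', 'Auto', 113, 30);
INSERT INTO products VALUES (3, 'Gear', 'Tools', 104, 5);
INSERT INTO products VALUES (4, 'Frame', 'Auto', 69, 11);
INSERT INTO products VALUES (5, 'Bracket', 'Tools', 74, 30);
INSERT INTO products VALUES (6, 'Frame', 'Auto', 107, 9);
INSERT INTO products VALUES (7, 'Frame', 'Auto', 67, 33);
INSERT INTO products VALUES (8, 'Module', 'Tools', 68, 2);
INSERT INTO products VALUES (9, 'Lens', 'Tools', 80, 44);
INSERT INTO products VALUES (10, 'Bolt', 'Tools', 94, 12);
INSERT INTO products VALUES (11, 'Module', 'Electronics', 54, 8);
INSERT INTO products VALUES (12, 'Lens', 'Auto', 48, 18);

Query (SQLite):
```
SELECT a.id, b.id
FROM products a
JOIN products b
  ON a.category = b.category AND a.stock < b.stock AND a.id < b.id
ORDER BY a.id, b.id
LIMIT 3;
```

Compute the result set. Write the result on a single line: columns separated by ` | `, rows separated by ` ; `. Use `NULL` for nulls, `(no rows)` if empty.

Pairs (a,b) with same category, a.stock < b.stock, a.id < b.id.
category groups: Auto:{2,4,6,7,12} Electronics:{1,11} Tools:{3,5,8,9,10}
Ordered by (a.id, b.id); first 3.

1 | 11 ; 2 | 7 ; 3 | 5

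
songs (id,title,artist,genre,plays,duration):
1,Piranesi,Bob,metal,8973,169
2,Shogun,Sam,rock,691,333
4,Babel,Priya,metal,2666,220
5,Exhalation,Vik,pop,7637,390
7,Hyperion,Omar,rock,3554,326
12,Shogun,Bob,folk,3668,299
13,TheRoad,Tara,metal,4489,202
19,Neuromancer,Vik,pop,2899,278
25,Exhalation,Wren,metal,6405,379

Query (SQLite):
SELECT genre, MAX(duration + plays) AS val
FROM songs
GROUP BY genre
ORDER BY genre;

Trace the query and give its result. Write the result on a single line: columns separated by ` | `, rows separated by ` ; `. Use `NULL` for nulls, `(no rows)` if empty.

For each row compute duration + plays.
Group by genre; take MAX of the expression per group.
  folk: ids {12} → MAX(duration + plays)=3967
  metal: ids {1, 4, 13, 25} → MAX(duration + plays)=9142
  pop: ids {5, 19} → MAX(duration + plays)=8027
  rock: ids {2, 7} → MAX(duration + plays)=3880

folk | 3967 ; metal | 9142 ; pop | 8027 ; rock | 3880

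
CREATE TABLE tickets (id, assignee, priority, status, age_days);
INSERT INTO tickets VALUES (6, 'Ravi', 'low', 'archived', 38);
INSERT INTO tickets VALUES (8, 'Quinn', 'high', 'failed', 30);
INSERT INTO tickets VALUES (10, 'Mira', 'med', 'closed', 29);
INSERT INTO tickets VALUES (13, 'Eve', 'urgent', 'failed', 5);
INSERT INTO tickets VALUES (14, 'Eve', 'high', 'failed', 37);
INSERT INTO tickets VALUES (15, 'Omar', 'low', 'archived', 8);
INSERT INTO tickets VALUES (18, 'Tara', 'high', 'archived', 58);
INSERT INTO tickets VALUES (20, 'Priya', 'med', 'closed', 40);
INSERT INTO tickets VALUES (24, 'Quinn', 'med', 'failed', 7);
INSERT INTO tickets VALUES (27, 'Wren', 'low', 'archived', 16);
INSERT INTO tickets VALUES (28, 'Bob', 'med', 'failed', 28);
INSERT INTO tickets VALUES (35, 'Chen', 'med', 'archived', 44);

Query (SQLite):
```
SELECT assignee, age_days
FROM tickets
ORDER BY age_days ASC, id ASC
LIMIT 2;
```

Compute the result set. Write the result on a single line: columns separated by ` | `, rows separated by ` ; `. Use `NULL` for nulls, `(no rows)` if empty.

Eve | 5 ; Quinn | 7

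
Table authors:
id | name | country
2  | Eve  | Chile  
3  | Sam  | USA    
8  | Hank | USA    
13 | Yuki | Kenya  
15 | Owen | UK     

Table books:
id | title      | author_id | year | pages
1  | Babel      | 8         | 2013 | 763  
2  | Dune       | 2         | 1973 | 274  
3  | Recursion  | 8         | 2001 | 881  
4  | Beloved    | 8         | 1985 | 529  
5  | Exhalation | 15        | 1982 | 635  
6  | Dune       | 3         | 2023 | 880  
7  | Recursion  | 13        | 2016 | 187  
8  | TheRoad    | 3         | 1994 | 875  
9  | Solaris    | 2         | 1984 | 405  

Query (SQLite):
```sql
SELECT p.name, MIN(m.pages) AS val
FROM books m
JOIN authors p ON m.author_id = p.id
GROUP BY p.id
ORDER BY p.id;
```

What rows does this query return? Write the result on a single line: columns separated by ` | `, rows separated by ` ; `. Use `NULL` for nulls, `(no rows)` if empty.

Join each books row to its authors via author_id.
Group joined rows by authors.id; compute MIN(m.pages) per group.
  2: ids {2, 9} → MIN(m.pages)=274
  3: ids {6, 8} → MIN(m.pages)=875
  8: ids {1, 3, 4} → MIN(m.pages)=529
  13: ids {7} → MIN(m.pages)=187
  15: ids {5} → MIN(m.pages)=635

Eve | 274 ; Sam | 875 ; Hank | 529 ; Yuki | 187 ; Owen | 635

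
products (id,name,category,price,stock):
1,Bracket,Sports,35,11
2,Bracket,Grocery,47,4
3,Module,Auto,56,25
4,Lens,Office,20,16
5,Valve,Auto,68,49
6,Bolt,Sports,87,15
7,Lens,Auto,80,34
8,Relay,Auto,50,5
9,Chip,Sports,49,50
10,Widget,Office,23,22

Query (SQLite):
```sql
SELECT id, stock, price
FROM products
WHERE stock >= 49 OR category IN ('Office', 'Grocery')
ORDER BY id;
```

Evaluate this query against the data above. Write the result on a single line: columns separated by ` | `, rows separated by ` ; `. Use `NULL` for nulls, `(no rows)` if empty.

stock >= 49: ids {5, 9}
category IN ('Office', 'Grocery'): ids {2, 4, 10}
Combine with OR.

2 | 4 | 47 ; 4 | 16 | 20 ; 5 | 49 | 68 ; 9 | 50 | 49 ; 10 | 22 | 23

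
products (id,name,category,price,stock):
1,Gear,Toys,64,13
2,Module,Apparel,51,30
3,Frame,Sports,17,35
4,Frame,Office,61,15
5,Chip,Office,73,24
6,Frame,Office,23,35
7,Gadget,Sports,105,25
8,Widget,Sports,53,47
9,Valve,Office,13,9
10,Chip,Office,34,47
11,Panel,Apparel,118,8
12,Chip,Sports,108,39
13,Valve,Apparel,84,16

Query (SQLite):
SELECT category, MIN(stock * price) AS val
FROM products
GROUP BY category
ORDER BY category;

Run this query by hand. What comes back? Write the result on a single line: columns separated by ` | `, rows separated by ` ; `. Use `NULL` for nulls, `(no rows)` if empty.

For each row compute stock * price.
Group by category; take MIN of the expression per group.
  Apparel: ids {2, 11, 13} → MIN(stock * price)=944
  Office: ids {4, 5, 6, 9, 10} → MIN(stock * price)=117
  Sports: ids {3, 7, 8, 12} → MIN(stock * price)=595
  Toys: ids {1} → MIN(stock * price)=832

Apparel | 944 ; Office | 117 ; Sports | 595 ; Toys | 832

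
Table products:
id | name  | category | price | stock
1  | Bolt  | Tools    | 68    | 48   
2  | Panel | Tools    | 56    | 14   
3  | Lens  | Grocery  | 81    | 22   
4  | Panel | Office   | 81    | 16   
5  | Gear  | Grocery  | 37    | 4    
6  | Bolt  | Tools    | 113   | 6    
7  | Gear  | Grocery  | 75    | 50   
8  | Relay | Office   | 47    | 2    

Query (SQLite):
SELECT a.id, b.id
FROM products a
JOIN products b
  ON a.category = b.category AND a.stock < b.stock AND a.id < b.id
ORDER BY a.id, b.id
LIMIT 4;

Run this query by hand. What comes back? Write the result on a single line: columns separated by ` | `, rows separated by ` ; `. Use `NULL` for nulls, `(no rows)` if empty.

Pairs (a,b) with same category, a.stock < b.stock, a.id < b.id.
category groups: Grocery:{3,5,7} Office:{4,8} Tools:{1,2,6}
Ordered by (a.id, b.id); first 4.

3 | 7 ; 5 | 7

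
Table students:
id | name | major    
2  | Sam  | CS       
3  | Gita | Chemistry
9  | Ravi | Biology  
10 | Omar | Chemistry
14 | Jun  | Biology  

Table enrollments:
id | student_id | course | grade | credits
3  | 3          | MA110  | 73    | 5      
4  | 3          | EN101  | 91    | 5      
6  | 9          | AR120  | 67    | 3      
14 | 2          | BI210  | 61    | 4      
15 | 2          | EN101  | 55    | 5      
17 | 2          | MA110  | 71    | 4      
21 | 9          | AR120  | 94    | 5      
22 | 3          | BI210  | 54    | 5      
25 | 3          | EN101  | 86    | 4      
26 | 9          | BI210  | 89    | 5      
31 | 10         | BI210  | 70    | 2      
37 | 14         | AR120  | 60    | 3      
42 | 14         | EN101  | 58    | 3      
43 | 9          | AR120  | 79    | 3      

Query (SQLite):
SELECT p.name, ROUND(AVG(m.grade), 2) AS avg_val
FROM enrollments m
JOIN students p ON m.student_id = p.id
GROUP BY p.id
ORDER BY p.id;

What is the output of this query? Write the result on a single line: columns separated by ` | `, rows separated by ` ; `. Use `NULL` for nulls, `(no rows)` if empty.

Sam | 62.33 ; Gita | 76 ; Ravi | 82.25 ; Omar | 70 ; Jun | 59

Join each enrollments row to its students via student_id.
Group joined rows by students.id; compute ROUND(AVG(m.grade), 2) per group.
  2: ids {14, 15, 17} → ROUND(AVG(m.grade), 2)=62.33
  3: ids {3, 4, 22, 25} → ROUND(AVG(m.grade), 2)=76
  9: ids {6, 21, 26, 43} → ROUND(AVG(m.grade), 2)=82.25
  10: ids {31} → ROUND(AVG(m.grade), 2)=70
  14: ids {37, 42} → ROUND(AVG(m.grade), 2)=59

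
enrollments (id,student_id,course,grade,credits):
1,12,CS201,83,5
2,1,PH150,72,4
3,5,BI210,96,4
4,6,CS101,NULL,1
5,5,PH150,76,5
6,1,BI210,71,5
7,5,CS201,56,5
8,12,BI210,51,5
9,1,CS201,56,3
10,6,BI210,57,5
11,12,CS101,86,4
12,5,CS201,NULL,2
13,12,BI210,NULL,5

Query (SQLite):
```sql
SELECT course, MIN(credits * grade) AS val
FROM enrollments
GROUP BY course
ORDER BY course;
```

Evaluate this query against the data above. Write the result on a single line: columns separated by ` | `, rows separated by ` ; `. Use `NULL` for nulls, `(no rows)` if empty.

For each row compute credits * grade.
Group by course; take MIN of the expression per group.
  BI210: ids {3, 6, 8, 10, 13} → MIN(credits * grade)=255
  CS101: ids {4, 11} → MIN(credits * grade)=344
  CS201: ids {1, 7, 9, 12} → MIN(credits * grade)=168
  PH150: ids {2, 5} → MIN(credits * grade)=288

BI210 | 255 ; CS101 | 344 ; CS201 | 168 ; PH150 | 288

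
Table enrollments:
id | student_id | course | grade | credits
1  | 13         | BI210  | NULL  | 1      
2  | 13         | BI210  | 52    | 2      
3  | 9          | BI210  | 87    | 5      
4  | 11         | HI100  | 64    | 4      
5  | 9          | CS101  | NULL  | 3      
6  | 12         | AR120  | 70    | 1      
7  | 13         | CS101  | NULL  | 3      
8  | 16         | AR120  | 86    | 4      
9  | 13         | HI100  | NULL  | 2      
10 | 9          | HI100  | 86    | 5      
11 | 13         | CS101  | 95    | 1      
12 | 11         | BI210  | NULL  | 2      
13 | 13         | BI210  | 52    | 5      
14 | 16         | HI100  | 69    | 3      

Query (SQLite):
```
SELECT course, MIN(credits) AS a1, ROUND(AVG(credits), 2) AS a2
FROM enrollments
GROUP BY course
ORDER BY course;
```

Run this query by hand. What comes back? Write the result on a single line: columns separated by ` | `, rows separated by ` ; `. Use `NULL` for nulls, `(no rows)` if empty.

Group enrollments by course.
Per group compute: MIN(credits), ROUND(AVG(credits), 2).
  AR120: ids {6, 8} → MIN(credits)=1, ROUND(AVG(credits), 2)=2.5
  BI210: ids {1, 2, 3, 12, 13} → MIN(credits)=1, ROUND(AVG(credits), 2)=3
  CS101: ids {5, 7, 11} → MIN(credits)=1, ROUND(AVG(credits), 2)=2.33
  HI100: ids {4, 9, 10, 14} → MIN(credits)=2, ROUND(AVG(credits), 2)=3.5

AR120 | 1 | 2.5 ; BI210 | 1 | 3 ; CS101 | 1 | 2.33 ; HI100 | 2 | 3.5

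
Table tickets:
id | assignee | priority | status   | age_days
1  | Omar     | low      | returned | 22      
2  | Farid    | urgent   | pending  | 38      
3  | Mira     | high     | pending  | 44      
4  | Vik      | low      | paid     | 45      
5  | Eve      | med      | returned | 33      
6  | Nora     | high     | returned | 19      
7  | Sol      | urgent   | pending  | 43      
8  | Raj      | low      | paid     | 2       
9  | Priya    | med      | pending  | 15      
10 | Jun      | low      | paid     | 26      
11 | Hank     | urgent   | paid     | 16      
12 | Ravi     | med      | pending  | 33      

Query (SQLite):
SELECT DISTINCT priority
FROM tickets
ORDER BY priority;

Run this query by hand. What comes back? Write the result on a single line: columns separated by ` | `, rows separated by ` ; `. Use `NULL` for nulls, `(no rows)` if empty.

Collect distinct priority values from tickets.

high ; low ; med ; urgent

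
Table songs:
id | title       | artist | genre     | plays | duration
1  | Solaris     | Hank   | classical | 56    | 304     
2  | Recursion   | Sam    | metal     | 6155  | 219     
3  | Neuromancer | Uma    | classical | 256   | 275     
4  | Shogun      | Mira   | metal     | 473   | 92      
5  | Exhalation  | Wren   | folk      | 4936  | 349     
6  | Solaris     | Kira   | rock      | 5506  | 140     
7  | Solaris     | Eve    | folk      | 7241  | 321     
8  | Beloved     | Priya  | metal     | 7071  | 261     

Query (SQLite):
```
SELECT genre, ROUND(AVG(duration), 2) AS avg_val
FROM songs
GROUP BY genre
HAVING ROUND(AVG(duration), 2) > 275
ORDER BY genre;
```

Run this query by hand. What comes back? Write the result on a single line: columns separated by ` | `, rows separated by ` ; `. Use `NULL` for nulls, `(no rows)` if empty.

classical | 289.5 ; folk | 335

Partition songs by genre; compute ROUND(AVG(duration), 2) within each group.
HAVING: keep groups where ROUND(AVG(duration), 2) > 275.
  classical: ids {1, 3} → ROUND(AVG(duration), 2)=289.5
  folk: ids {5, 7} → ROUND(AVG(duration), 2)=335
  metal: ids {2, 4, 8} → ROUND(AVG(duration), 2)=190.67
  rock: ids {6} → ROUND(AVG(duration), 2)=140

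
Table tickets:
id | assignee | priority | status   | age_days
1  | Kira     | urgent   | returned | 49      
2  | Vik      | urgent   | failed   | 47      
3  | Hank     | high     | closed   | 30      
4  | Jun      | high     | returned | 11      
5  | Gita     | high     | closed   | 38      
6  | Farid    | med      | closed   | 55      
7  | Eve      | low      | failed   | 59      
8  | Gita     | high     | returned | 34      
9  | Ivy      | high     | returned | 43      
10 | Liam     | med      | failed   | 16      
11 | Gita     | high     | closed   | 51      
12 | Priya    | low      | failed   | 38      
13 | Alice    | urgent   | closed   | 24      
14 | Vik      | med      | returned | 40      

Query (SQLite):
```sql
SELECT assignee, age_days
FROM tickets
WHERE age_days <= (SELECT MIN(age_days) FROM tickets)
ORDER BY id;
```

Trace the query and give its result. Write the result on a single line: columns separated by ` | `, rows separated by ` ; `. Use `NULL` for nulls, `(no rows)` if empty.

Scalar subquery: MIN(age_days) over all tickets rows = 11.
Keep rows where age_days <= that value.

Jun | 11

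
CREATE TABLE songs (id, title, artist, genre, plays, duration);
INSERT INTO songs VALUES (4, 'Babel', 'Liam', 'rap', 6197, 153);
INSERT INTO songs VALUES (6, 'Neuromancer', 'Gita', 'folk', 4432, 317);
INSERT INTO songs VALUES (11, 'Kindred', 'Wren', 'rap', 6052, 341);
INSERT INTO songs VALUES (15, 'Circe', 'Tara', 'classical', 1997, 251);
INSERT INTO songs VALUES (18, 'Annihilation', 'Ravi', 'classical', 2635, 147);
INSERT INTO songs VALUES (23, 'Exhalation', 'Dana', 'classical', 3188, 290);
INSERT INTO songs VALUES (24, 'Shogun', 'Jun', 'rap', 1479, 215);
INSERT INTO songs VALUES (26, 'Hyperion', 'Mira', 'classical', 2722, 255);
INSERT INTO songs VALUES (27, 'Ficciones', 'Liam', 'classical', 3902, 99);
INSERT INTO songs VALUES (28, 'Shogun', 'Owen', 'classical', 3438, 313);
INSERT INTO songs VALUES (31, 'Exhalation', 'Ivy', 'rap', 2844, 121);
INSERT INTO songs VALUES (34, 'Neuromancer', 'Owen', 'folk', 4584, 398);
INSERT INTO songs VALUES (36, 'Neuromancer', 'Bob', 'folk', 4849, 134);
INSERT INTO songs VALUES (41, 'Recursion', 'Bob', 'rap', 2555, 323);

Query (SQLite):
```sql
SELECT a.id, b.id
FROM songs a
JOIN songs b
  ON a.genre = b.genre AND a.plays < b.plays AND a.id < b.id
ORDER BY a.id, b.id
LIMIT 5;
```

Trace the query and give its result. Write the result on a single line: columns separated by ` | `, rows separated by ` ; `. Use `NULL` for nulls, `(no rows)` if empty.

6 | 34 ; 6 | 36 ; 15 | 18 ; 15 | 23 ; 15 | 26

Pairs (a,b) with same genre, a.plays < b.plays, a.id < b.id.
genre groups: classical:{15,18,23,26,27,28} folk:{6,34,36} rap:{4,11,24,31,41}
Ordered by (a.id, b.id); first 5.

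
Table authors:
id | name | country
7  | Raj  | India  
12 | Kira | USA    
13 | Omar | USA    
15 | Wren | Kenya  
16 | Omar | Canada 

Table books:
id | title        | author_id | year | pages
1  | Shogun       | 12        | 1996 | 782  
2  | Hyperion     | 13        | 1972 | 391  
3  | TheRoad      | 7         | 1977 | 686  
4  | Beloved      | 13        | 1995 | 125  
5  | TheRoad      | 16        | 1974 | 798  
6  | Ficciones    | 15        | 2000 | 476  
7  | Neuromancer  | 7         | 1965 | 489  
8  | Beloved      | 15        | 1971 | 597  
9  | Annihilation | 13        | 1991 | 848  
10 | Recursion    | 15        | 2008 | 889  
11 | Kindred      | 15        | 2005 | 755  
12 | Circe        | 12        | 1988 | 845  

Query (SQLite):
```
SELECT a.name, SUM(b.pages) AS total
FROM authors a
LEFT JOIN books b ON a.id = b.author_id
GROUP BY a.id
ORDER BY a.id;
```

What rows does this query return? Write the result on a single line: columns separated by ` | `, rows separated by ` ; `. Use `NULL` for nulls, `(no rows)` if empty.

Raj | 1175 ; Kira | 1627 ; Omar | 1364 ; Wren | 2717 ; Omar | 798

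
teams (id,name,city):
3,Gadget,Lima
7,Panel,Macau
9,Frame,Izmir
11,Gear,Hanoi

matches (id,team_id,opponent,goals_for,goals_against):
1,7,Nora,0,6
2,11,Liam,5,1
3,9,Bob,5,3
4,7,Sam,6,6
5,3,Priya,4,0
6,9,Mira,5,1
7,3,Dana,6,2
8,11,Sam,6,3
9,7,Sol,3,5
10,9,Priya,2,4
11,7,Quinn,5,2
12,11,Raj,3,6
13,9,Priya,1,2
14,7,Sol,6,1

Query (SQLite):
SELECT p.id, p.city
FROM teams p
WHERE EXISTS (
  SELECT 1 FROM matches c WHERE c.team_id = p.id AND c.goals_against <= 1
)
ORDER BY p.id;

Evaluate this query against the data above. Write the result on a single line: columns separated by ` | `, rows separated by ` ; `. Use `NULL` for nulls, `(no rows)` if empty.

3 | Lima ; 7 | Macau ; 9 | Izmir ; 11 | Hanoi

For each teams row, check whether any matches with matching team_id has goals_against <= 1.
Keep rows where that is true.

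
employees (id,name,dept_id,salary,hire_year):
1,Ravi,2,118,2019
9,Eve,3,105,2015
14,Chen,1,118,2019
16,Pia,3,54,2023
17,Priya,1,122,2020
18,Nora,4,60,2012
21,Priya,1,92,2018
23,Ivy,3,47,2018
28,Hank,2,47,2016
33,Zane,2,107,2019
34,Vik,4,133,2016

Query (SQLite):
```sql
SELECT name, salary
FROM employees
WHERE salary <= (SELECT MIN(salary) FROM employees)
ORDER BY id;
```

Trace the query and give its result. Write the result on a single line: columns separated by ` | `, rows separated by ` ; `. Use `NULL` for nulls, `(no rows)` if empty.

Ivy | 47 ; Hank | 47

Scalar subquery: MIN(salary) over all employees rows = 47.
Keep rows where salary <= that value.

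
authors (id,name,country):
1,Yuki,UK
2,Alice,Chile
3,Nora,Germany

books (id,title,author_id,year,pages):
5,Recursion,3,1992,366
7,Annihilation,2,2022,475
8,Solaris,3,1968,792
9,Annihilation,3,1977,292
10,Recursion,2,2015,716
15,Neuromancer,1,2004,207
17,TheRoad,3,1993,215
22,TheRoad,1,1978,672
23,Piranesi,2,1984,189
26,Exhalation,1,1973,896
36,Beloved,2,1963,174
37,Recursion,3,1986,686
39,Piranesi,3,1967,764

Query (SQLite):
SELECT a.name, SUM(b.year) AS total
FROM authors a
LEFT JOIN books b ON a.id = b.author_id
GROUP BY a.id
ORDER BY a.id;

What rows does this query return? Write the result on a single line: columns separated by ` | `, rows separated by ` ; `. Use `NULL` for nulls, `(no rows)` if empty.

Yuki | 5955 ; Alice | 7984 ; Nora | 11883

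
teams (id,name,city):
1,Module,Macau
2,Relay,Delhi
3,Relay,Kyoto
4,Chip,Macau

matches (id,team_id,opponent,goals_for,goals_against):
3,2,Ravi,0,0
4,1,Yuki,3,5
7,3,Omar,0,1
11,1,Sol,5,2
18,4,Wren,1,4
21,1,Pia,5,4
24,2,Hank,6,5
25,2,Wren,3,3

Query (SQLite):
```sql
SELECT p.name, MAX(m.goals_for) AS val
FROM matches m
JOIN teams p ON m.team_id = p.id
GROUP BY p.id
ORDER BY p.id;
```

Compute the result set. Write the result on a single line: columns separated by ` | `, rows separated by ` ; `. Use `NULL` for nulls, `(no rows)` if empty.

Module | 5 ; Relay | 6 ; Relay | 0 ; Chip | 1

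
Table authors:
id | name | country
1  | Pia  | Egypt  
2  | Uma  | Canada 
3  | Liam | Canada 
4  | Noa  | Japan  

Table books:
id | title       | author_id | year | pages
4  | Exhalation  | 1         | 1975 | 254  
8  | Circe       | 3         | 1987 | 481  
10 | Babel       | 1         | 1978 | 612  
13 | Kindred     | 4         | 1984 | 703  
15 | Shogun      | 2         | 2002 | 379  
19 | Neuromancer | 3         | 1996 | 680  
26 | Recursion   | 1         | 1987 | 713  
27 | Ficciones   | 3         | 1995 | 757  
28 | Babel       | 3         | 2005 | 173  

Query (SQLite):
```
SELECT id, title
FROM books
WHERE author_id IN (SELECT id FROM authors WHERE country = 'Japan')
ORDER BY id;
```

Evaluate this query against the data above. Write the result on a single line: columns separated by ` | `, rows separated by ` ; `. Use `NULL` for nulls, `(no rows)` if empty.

Inner query: authors.id where country = 'Japan'.
Outer: keep books rows whose author_id is in that set.
Inner query → {4}

13 | Kindred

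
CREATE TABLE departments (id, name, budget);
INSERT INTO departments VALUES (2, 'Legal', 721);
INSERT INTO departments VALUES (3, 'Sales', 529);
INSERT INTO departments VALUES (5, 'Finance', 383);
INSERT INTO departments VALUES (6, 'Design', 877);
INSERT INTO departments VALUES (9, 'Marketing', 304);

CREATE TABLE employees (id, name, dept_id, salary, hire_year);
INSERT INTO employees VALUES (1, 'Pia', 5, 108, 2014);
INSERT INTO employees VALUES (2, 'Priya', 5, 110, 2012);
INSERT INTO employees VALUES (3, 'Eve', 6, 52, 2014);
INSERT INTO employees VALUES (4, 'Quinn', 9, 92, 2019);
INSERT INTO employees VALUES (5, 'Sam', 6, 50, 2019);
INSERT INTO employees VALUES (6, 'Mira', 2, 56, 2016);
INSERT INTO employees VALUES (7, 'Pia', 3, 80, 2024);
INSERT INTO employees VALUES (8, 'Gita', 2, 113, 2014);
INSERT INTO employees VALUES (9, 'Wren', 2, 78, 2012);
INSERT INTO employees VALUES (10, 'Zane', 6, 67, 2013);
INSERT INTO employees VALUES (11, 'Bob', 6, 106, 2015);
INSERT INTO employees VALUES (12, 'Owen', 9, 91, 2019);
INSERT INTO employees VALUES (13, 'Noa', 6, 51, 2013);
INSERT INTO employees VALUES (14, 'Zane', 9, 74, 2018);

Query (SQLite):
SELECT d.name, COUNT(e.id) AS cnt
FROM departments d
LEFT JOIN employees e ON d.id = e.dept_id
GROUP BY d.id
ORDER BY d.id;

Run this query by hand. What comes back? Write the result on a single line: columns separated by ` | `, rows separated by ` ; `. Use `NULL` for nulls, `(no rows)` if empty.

Legal | 3 ; Sales | 1 ; Finance | 2 ; Design | 5 ; Marketing | 3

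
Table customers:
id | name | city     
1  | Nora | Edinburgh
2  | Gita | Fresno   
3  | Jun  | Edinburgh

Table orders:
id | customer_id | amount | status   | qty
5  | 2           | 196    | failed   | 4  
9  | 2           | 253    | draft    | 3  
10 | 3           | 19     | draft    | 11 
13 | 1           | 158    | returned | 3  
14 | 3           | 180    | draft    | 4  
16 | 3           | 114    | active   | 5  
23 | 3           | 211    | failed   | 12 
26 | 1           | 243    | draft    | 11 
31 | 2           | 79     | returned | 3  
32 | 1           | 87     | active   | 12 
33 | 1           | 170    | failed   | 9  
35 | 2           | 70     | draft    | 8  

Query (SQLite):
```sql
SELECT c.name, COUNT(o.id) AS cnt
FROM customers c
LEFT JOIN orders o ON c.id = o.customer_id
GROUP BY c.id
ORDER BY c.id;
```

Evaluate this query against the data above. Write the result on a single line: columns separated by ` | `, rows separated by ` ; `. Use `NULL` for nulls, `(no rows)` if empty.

LEFT JOIN keeps every customers row; unmatched ones get NULL for orders columns.
Group by customers.id and compute COUNT(o.id). COUNT(col) of an all-NULL group is 0.
  1: ids {13, 26, 32, 33} → COUNT(o.id)=4
  2: ids {5, 9, 31, 35} → COUNT(o.id)=4
  3: ids {10, 14, 16, 23} → COUNT(o.id)=4

Nora | 4 ; Gita | 4 ; Jun | 4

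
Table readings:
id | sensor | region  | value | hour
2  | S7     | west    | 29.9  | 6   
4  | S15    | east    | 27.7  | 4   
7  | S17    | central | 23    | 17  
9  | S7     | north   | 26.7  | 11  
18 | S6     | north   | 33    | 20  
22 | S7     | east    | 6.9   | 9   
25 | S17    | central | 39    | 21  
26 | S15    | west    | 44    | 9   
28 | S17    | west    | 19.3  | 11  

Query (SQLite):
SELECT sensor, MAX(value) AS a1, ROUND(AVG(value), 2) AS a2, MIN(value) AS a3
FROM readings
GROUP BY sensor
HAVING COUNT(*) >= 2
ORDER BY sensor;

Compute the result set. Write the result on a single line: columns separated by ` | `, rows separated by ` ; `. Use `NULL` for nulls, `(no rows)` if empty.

S15 | 44 | 35.85 | 27.7 ; S17 | 39 | 27.1 | 19.3 ; S7 | 29.9 | 21.17 | 6.9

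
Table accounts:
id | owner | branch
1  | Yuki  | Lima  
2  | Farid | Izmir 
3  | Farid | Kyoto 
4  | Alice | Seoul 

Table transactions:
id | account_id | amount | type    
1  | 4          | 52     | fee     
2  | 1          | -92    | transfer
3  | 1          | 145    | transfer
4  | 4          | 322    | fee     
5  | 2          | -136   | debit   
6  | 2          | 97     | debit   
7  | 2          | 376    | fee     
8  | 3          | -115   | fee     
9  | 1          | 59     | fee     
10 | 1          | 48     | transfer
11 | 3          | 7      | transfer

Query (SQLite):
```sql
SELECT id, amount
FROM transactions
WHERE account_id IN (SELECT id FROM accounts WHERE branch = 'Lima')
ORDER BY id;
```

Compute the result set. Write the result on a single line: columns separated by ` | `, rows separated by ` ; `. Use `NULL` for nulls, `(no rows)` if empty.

2 | -92 ; 3 | 145 ; 9 | 59 ; 10 | 48

Inner query: accounts.id where branch = 'Lima'.
Outer: keep transactions rows whose account_id is in that set.
Inner query → {1}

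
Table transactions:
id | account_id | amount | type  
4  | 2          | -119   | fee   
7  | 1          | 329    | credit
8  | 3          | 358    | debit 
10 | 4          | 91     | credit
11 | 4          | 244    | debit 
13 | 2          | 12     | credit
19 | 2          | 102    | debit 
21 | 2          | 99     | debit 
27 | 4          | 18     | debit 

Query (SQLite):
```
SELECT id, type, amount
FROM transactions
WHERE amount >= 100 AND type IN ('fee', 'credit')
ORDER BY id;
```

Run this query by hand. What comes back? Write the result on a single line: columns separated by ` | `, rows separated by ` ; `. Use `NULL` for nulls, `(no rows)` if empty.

7 | credit | 329

amount >= 100: ids {7, 8, 11, 19}
type IN ('fee', 'credit'): ids {4, 7, 10, 13}
Combine with AND.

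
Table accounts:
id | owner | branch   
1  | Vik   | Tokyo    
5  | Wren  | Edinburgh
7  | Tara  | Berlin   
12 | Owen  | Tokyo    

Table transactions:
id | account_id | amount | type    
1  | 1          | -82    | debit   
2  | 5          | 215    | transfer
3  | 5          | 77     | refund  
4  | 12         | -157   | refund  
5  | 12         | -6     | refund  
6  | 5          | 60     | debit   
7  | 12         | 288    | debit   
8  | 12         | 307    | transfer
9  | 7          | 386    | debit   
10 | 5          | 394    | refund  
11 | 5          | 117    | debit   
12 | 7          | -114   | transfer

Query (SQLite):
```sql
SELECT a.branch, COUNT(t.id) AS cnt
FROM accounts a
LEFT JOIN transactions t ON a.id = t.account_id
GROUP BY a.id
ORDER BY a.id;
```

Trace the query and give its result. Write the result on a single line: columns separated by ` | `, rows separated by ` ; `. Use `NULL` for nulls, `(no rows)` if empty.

Tokyo | 1 ; Edinburgh | 5 ; Berlin | 2 ; Tokyo | 4

LEFT JOIN keeps every accounts row; unmatched ones get NULL for transactions columns.
Group by accounts.id and compute COUNT(t.id). COUNT(col) of an all-NULL group is 0.
  1: ids {1} → COUNT(t.id)=1
  5: ids {2, 3, 6, 10, 11} → COUNT(t.id)=5
  7: ids {9, 12} → COUNT(t.id)=2
  12: ids {4, 5, 7, 8} → COUNT(t.id)=4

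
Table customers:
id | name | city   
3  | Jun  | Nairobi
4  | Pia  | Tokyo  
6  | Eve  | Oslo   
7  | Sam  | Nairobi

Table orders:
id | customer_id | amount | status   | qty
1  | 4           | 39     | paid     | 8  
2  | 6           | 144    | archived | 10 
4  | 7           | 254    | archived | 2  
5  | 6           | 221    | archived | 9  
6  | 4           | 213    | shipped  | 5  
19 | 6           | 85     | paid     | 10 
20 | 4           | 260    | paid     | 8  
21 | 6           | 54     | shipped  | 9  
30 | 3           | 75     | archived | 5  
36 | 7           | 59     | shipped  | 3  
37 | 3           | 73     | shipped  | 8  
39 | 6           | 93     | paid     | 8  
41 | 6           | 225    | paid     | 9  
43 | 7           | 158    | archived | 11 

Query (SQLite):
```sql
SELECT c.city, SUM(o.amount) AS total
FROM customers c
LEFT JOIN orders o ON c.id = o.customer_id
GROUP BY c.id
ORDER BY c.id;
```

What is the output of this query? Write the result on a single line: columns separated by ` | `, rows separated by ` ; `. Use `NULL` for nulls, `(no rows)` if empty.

Nairobi | 148 ; Tokyo | 512 ; Oslo | 822 ; Nairobi | 471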